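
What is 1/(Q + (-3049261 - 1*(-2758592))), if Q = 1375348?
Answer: 1/1084679 ≈ 9.2193e-7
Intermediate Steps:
1/(Q + (-3049261 - 1*(-2758592))) = 1/(1375348 + (-3049261 - 1*(-2758592))) = 1/(1375348 + (-3049261 + 2758592)) = 1/(1375348 - 290669) = 1/1084679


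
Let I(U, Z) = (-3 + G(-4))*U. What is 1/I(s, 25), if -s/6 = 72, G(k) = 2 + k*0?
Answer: 1/432 ≈ 0.0023148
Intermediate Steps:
G(k) = 2 (G(k) = 2 + 0 = 2)
s = -432 (s = -6*72 = -432)
I(U, Z) = -U (I(U, Z) = (-3 + 2)*U = -U)
1/I(s, 25) = 1/(-1*(-432)) = 1/432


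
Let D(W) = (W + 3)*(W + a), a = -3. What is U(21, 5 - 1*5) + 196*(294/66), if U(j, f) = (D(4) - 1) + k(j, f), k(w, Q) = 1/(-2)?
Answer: 19329/22 ≈ 878.59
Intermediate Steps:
k(w, Q) = -1/2
D(W) = (-3 + W)*(3 + W) (D(W) = (W + 3)*(W - 3) = (3 + W)*(-3 + W) = (-3 + W)*(3 + W))
U(j, f) = 11/2 (U(j, f) = ((-9 + 4**2) - 1) - 1/2 = ((-9 + 16) - 1) - 1/2 = (7 - 1) - 1/2 = 6 - 1/2 = 11/2)
U(21, 5 - 1*5) + 196*(294/66) = 11/2 + 196*(294/66) = 11/2 + 196*(294*(1/66)) = 11/2 + 196*(49/11) = 11/2 + 9604/11 = 19329/22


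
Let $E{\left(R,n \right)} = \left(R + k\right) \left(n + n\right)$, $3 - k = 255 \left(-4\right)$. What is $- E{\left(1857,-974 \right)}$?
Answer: $5610240$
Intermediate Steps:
$k = 1023$ ($k = 3 - 255 \left(-4\right) = 3 - -1020 = 3 + 1020 = 1023$)
$E{\left(R,n \right)} = 2 n \left(1023 + R\right)$ ($E{\left(R,n \right)} = \left(R + 1023\right) \left(n + n\right) = \left(1023 + R\right) 2 n = 2 n \left(1023 + R\right)$)
$- E{\left(1857,-974 \right)} = - 2 \left(-974\right) \left(1023 + 1857\right) = - 2 \left(-974\right) 2880 = \left(-1\right) \left(-5610240\right) = 5610240$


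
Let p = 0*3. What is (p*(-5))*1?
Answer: 0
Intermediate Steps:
p = 0
(p*(-5))*1 = (0*(-5))*1 = 0*1 = 0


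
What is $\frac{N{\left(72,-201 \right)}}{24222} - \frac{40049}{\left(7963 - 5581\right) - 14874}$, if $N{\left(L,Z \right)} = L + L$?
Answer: $\frac{161977621}{50430204} \approx 3.2119$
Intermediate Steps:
$N{\left(L,Z \right)} = 2 L$
$\frac{N{\left(72,-201 \right)}}{24222} - \frac{40049}{\left(7963 - 5581\right) - 14874} = \frac{2 \cdot 72}{24222} - \frac{40049}{\left(7963 - 5581\right) - 14874} = 144 \cdot \frac{1}{24222} - \frac{40049}{2382 - 14874} = \frac{24}{4037} - \frac{40049}{-12492} = \frac{24}{4037} - - \frac{40049}{12492} = \frac{24}{4037} + \frac{40049}{12492} = \frac{161977621}{50430204}$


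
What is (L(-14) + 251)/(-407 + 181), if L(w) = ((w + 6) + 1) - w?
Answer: -129/113 ≈ -1.1416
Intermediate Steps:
L(w) = 7 (L(w) = ((6 + w) + 1) - w = (7 + w) - w = 7)
(L(-14) + 251)/(-407 + 181) = (7 + 251)/(-407 + 181) = 258/(-226) = 258*(-1/226) = -129/113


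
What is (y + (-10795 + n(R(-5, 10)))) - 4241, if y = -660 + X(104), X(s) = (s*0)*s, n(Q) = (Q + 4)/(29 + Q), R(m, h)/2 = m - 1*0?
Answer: -298230/19 ≈ -15696.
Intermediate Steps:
R(m, h) = 2*m (R(m, h) = 2*(m - 1*0) = 2*(m + 0) = 2*m)
n(Q) = (4 + Q)/(29 + Q)
X(s) = 0 (X(s) = 0*s = 0)
y = -660 (y = -660 + 0 = -660)
(y + (-10795 + n(R(-5, 10)))) - 4241 = (-660 + (-10795 + (4 + 2*(-5))/(29 + 2*(-5)))) - 4241 = (-660 + (-10795 + (4 - 10)/(29 - 10))) - 4241 = (-660 + (-10795 - 6/19)) - 4241 = (-660 - 205111/19) - 4241 = -217651/19 - 4241 = -298230/19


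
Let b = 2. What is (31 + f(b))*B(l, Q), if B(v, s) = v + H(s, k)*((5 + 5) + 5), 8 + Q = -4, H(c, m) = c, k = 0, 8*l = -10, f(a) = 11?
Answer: -15225/2 ≈ -7612.5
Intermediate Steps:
l = -5/4 (l = (⅛)*(-10) = -5/4 ≈ -1.2500)
Q = -12 (Q = -8 - 4 = -12)
B(v, s) = v + 15*s (B(v, s) = v + s*((5 + 5) + 5) = v + s*(10 + 5) = v + s*15 = v + 15*s)
(31 + f(b))*B(l, Q) = (31 + 11)*(-5/4 + 15*(-12)) = 42*(-5/4 - 180) = 42*(-725/4) = -15225/2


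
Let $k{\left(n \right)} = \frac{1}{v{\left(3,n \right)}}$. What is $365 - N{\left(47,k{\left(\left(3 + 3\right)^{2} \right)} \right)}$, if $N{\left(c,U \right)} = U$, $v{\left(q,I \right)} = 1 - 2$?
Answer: $366$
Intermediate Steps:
$v{\left(q,I \right)} = -1$
$k{\left(n \right)} = -1$ ($k{\left(n \right)} = \frac{1}{-1} = -1$)
$365 - N{\left(47,k{\left(\left(3 + 3\right)^{2} \right)} \right)} = 365 - -1 = 365 + 1 = 366$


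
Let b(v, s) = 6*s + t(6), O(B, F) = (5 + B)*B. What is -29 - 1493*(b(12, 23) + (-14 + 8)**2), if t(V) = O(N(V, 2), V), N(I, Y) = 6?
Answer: -358349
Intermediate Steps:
O(B, F) = B*(5 + B)
t(V) = 66 (t(V) = 6*(5 + 6) = 6*11 = 66)
b(v, s) = 66 + 6*s (b(v, s) = 6*s + 66 = 66 + 6*s)
-29 - 1493*(b(12, 23) + (-14 + 8)**2) = -29 - 1493*((66 + 6*23) + (-14 + 8)**2) = -29 - 1493*((66 + 138) + (-6)**2) = -29 - 1493*(204 + 36) = -29 - 1493*240 = -29 - 358320 = -358349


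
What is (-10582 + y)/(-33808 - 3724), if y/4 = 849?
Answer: 3593/18766 ≈ 0.19146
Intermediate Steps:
y = 3396 (y = 4*849 = 3396)
(-10582 + y)/(-33808 - 3724) = (-10582 + 3396)/(-33808 - 3724) = -7186/(-37532) = -7186*(-1/37532) = 3593/18766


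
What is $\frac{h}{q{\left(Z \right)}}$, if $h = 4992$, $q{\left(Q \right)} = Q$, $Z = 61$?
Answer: $\frac{4992}{61} \approx 81.836$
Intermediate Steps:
$\frac{h}{q{\left(Z \right)}} = \frac{4992}{61}$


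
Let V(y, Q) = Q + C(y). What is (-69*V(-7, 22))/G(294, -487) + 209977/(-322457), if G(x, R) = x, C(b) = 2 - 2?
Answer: -91870494/15800393 ≈ -5.8144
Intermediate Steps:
C(b) = 0
V(y, Q) = Q (V(y, Q) = Q + 0 = Q)
(-69*V(-7, 22))/G(294, -487) + 209977/(-322457) = -69*22/294 + 209977/(-322457) = -1518*1/294 + 209977*(-1/322457) = -253/49 - 209977/322457 = -91870494/15800393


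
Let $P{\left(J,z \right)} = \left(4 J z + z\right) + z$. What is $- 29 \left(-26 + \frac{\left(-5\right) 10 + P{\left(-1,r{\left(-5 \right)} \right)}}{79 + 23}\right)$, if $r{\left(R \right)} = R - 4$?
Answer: $\frac{38918}{51} \approx 763.1$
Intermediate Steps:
$r{\left(R \right)} = -4 + R$
$P{\left(J,z \right)} = 2 z + 4 J z$ ($P{\left(J,z \right)} = \left(4 J z + z\right) + z = \left(z + 4 J z\right) + z = 2 z + 4 J z$)
$- 29 \left(-26 + \frac{\left(-5\right) 10 + P{\left(-1,r{\left(-5 \right)} \right)}}{79 + 23}\right) = - 29 \left(-26 + \frac{\left(-5\right) 10 + 2 \left(-4 - 5\right) \left(1 + 2 \left(-1\right)\right)}{79 + 23}\right) = - 29 \left(-26 + \frac{-50 + 2 \left(-9\right) \left(1 - 2\right)}{102}\right) = - 29 \left(-26 + \left(-50 + 2 \left(-9\right) \left(-1\right)\right) \frac{1}{102}\right) = - 29 \left(-26 + \left(-50 + 18\right) \frac{1}{102}\right) = - 29 \left(-26 - \frac{16}{51}\right) = \left(-29\right) \left(- \frac{1342}{51}\right) = \frac{38918}{51}$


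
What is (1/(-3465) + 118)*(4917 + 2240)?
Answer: 2926275433/3465 ≈ 8.4452e+5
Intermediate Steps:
(1/(-3465) + 118)*(4917 + 2240) = (-1/3465 + 118)*7157 = (408869/3465)*7157 = 2926275433/3465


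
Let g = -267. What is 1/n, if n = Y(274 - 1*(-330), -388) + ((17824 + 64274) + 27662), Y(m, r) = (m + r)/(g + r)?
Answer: 655/71892584 ≈ 9.1108e-6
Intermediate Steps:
Y(m, r) = (m + r)/(-267 + r)
n = 71892584/655 (n = ((274 - 1*(-330)) - 388)/(-267 - 388) + ((17824 + 64274) + 27662) = ((274 + 330) - 388)/(-655) + (82098 + 27662) = -(604 - 388)/655 + 109760 = -1/655*216 + 109760 = -216/655 + 109760 = 71892584/655 ≈ 1.0976e+5)
1/n = 1/(71892584/655) = 655/71892584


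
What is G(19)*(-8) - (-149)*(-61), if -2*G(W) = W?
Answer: -9013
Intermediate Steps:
G(W) = -W/2
G(19)*(-8) - (-149)*(-61) = -1/2*19*(-8) - (-149)*(-61) = -19/2*(-8) - 1*9089 = 76 - 9089 = -9013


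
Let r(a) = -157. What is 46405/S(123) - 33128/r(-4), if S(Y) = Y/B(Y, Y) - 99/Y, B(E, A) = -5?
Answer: -1321014301/817656 ≈ -1615.6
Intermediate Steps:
S(Y) = -99/Y - Y/5 (S(Y) = Y/(-5) - 99/Y = Y*(-⅕) - 99/Y = -Y/5 - 99/Y = -99/Y - Y/5)
46405/S(123) - 33128/r(-4) = 46405/(-99/123 - ⅕*123) - 33128/(-157) = 46405/(-99*1/123 - 123/5) - 33128*(-1/157) = 46405/(-33/41 - 123/5) + 33128/157 = 46405/(-5208/205) + 33128/157 = 46405*(-205/5208) + 33128/157 = -9513025/5208 + 33128/157 = -1321014301/817656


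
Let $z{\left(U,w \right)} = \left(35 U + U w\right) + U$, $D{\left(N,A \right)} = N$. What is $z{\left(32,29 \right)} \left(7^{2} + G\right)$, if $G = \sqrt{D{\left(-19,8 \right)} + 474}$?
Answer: $101920 + 2080 \sqrt{455} \approx 1.4629 \cdot 10^{5}$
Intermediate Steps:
$z{\left(U,w \right)} = 36 U + U w$
$G = \sqrt{455}$ ($G = \sqrt{-19 + 474} = \sqrt{455} \approx 21.331$)
$z{\left(32,29 \right)} \left(7^{2} + G\right) = 32 \left(36 + 29\right) \left(7^{2} + \sqrt{455}\right) = 32 \cdot 65 \left(49 + \sqrt{455}\right) = 2080 \left(49 + \sqrt{455}\right) = 101920 + 2080 \sqrt{455}$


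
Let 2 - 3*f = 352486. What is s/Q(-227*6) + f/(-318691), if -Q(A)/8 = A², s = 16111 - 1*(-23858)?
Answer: 576974816959/1576495539744 ≈ 0.36599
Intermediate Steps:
f = -352484/3 (f = ⅔ - ⅓*352486 = ⅔ - 352486/3 = -352484/3 ≈ -1.1749e+5)
s = 39969 (s = 16111 + 23858 = 39969)
Q(A) = -8*A²
s/Q(-227*6) + f/(-318691) = 39969/((-8*(-227*6)²)) - 352484/3/(-318691) = 39969/((-8*(-1362)²)) - 352484/3*(-1/318691) = 39969/((-8*1855044)) + 352484/956073 = 39969/(-14840352) + 352484/956073 = 39969*(-1/14840352) + 352484/956073 = -4441/1648928 + 352484/956073 = 576974816959/1576495539744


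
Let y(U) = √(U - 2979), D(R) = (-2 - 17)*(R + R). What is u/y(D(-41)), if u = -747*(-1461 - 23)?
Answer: -158364*I*√29/29 ≈ -29407.0*I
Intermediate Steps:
D(R) = -38*R
y(U) = √(-2979 + U)
u = 1108548 (u = -747*(-1484) = 1108548)
u/y(D(-41)) = 1108548/(√(-2979 - 38*(-41))) = 1108548/(√(-2979 + 1558)) = 1108548/(√(-1421)) = 1108548/((7*I*√29)) = 1108548*(-I*√29/203) = -158364*I*√29/29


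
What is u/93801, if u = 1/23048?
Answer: 1/2161925448 ≈ 4.6255e-10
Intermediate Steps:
u = 1/23048 ≈ 4.3388e-5
u/93801 = (1/23048)/93801 = (1/23048)*(1/93801) = 1/2161925448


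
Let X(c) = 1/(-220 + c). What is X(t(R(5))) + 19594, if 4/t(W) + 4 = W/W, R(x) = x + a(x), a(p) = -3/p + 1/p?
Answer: 13010413/664 ≈ 19594.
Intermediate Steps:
a(p) = -2/p (a(p) = -3/p + 1/p = -2/p)
R(x) = x - 2/x
t(W) = -4/3 (t(W) = 4/(-4 + W/W) = 4/(-4 + 1) = 4/(-3) = 4*(-1/3) = -4/3)
X(t(R(5))) + 19594 = 1/(-220 - 4/3) + 19594 = 1/(-664/3) + 19594 = -3/664 + 19594 = 13010413/664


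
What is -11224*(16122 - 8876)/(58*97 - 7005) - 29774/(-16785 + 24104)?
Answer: 595206653830/10092901 ≈ 58973.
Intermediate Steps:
-11224*(16122 - 8876)/(58*97 - 7005) - 29774/(-16785 + 24104) = -11224*7246/(5626 - 7005) - 29774/7319 = -11224/((-1379*1/7246)) - 29774*1/7319 = -11224/(-1379/7246) - 29774/7319 = -11224*(-7246/1379) - 29774/7319 = 81329104/1379 - 29774/7319 = 595206653830/10092901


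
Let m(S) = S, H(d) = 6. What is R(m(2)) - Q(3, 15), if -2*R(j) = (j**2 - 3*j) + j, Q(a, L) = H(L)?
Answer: -6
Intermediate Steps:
Q(a, L) = 6
R(j) = j - j**2/2 (R(j) = -((j**2 - 3*j) + j)/2 = -(j**2 - 2*j)/2 = j - j**2/2)
R(m(2)) - Q(3, 15) = (1/2)*2*(2 - 1*2) - 1*6 = (1/2)*2*(2 - 2) - 6 = (1/2)*2*0 - 6 = 0 - 6 = -6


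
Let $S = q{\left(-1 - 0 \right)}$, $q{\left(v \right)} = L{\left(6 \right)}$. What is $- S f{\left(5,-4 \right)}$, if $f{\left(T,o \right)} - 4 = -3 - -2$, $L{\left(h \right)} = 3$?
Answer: $-9$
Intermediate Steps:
$f{\left(T,o \right)} = 3$ ($f{\left(T,o \right)} = 4 - 1 = 3$)
$q{\left(v \right)} = 3$
$S = 3$
$- S f{\left(5,-4 \right)} = \left(-1\right) 3 \cdot 3 = \left(-3\right) 3 = -9$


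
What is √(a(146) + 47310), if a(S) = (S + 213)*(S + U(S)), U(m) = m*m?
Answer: 6*√215338 ≈ 2784.3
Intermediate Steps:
U(m) = m²
a(S) = (213 + S)*(S + S²) (a(S) = (S + 213)*(S + S²) = (213 + S)*(S + S²))
√(a(146) + 47310) = √(146*(213 + 146² + 214*146) + 47310) = √(146*(213 + 21316 + 31244) + 47310) = √(146*52773 + 47310) = √(7704858 + 47310) = √7752168 = 6*√215338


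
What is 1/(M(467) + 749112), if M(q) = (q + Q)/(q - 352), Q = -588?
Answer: 115/86147759 ≈ 1.3349e-6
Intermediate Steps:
M(q) = (-588 + q)/(-352 + q) (M(q) = (q - 588)/(q - 352) = (-588 + q)/(-352 + q))
1/(M(467) + 749112) = 1/((-588 + 467)/(-352 + 467) + 749112) = 1/(-121/115 + 749112) = 1/(86147759/115) = 115/86147759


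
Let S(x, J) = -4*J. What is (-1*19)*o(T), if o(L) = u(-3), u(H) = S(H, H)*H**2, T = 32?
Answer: -2052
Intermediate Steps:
u(H) = -4*H**3 (u(H) = (-4*H)*H**2 = -4*H**3)
o(L) = 108 (o(L) = -4*(-3)**3 = -4*(-27) = 108)
(-1*19)*o(T) = -1*19*108 = -19*108 = -2052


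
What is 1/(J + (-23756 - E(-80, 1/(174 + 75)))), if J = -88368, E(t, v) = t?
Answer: -1/112044 ≈ -8.9251e-6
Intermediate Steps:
1/(J + (-23756 - E(-80, 1/(174 + 75)))) = 1/(-88368 + (-23756 - 1*(-80))) = 1/(-88368 + (-23756 + 80)) = 1/(-88368 - 23676) = 1/(-112044) = -1/112044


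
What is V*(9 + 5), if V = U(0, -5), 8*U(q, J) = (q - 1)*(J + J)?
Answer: 35/2 ≈ 17.500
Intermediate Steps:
U(q, J) = J*(-1 + q)/4 (U(q, J) = ((q - 1)*(J + J))/8 = ((-1 + q)*(2*J))/8 = (2*J*(-1 + q))/8 = J*(-1 + q)/4)
V = 5/4 (V = (¼)*(-5)*(-1 + 0) = (¼)*(-5)*(-1) = 5/4 ≈ 1.2500)
V*(9 + 5) = 5*(9 + 5)/4 = (5/4)*14 = 35/2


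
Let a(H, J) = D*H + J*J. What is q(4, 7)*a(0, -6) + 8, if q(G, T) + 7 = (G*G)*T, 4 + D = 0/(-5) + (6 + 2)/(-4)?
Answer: 3788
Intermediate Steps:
D = -6 (D = -4 + (0/(-5) + (6 + 2)/(-4)) = -4 + (0*(-⅕) + 8*(-¼)) = -4 + (0 - 2) = -4 - 2 = -6)
q(G, T) = -7 + T*G² (q(G, T) = -7 + (G*G)*T = -7 + G²*T = -7 + T*G²)
a(H, J) = J² - 6*H (a(H, J) = -6*H + J*J = -6*H + J² = J² - 6*H)
q(4, 7)*a(0, -6) + 8 = (-7 + 7*4²)*((-6)² - 6*0) + 8 = (-7 + 7*16)*(36 + 0) + 8 = (-7 + 112)*36 + 8 = 105*36 + 8 = 3780 + 8 = 3788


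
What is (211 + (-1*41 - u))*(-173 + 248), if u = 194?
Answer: -1800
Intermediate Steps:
(211 + (-1*41 - u))*(-173 + 248) = (211 + (-1*41 - 1*194))*(-173 + 248) = (211 + (-41 - 194))*75 = (211 - 235)*75 = -24*75 = -1800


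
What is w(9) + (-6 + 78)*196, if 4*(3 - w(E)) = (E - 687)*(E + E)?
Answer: 17166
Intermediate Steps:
w(E) = 3 - E*(-687 + E)/2 (w(E) = 3 - (E - 687)*(E + E)/4 = 3 - (-687 + E)*2*E/4 = 3 - E*(-687 + E)/2)
w(9) + (-6 + 78)*196 = (3 - ½*9² + (687/2)*9) + (-6 + 78)*196 = (3 - ½*81 + 6183/2) + 72*196 = (3 - 81/2 + 6183/2) + 14112 = 3054 + 14112 = 17166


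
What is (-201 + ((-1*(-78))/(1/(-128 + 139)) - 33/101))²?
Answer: 4398872976/10201 ≈ 4.3122e+5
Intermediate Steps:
(-201 + ((-1*(-78))/(1/(-128 + 139)) - 33/101))² = (-201 + (78/(1/11) - 33*1/101))² = (-201 + (78/(1/11) - 33/101))² = (-201 + (78*11 - 33/101))² = (-201 + (858 - 33/101))² = (-201 + 86625/101)² = (66324/101)² = 4398872976/10201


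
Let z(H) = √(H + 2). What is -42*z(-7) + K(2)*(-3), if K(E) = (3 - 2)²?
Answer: -3 - 42*I*√5 ≈ -3.0 - 93.915*I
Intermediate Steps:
z(H) = √(2 + H)
K(E) = 1 (K(E) = 1² = 1)
-42*z(-7) + K(2)*(-3) = -42*√(2 - 7) + 1*(-3) = -42*I*√5 - 3 = -3 - 42*I*√5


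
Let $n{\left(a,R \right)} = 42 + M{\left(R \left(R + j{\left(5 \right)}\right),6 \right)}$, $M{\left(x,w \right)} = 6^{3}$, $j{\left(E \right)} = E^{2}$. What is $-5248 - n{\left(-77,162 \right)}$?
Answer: $-5506$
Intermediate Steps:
$M{\left(x,w \right)} = 216$
$n{\left(a,R \right)} = 258$ ($n{\left(a,R \right)} = 42 + 216 = 258$)
$-5248 - n{\left(-77,162 \right)} = -5248 - 258 = -5506$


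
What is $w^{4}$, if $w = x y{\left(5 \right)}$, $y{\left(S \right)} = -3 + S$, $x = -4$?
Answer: $4096$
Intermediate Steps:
$w = -8$ ($w = - 4 \left(-3 + 5\right) = \left(-4\right) 2 = -8$)
$w^{4} = \left(-8\right)^{4} = 4096$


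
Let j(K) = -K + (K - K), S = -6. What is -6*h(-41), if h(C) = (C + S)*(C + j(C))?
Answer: 0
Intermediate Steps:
j(K) = -K (j(K) = -K + 0 = -K)
h(C) = 0 (h(C) = (C - 6)*(C - C) = (-6 + C)*0 = 0)
-6*h(-41) = -6*0 = 0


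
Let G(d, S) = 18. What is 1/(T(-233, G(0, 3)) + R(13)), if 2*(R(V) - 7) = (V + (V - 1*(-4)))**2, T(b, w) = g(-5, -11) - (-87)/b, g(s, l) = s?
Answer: 233/105229 ≈ 0.0022142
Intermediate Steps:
T(b, w) = -5 + 87/b (T(b, w) = -5 - (-87)/b = -5 + 87/b)
R(V) = 7 + (4 + 2*V)**2/2 (R(V) = 7 + (V + (V - 1*(-4)))**2/2 = 7 + (V + (V + 4))**2/2 = 7 + (V + (4 + V))**2/2 = 7 + (4 + 2*V)**2/2)
1/(T(-233, G(0, 3)) + R(13)) = 1/((-5 + 87/(-233)) + (7 + 2*(2 + 13)**2)) = 1/((-5 + 87*(-1/233)) + (7 + 2*15**2)) = 1/((-5 - 87/233) + (7 + 2*225)) = 1/(-1252/233 + (7 + 450)) = 1/(-1252/233 + 457) = 1/(105229/233) = 233/105229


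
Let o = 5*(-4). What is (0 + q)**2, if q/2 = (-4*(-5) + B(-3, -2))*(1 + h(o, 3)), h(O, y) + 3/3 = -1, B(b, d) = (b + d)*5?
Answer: 100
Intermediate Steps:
B(b, d) = 5*b + 5*d
o = -20
h(O, y) = -2 (h(O, y) = -1 - 1 = -2)
q = 10 (q = 2*((-4*(-5) + (5*(-3) + 5*(-2)))*(1 - 2)) = 2*((20 + (-15 - 10))*(-1)) = 2*((20 - 25)*(-1)) = 2*(-5*(-1)) = 2*5 = 10)
(0 + q)**2 = (0 + 10)**2 = 10**2 = 100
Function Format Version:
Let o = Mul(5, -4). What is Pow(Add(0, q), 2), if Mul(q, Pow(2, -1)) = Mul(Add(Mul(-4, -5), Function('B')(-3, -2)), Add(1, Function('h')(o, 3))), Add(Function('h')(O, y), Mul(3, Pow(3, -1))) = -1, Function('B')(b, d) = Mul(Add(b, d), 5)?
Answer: 100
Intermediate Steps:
Function('B')(b, d) = Add(Mul(5, b), Mul(5, d))
o = -20
Function('h')(O, y) = -2 (Function('h')(O, y) = Add(-1, -1) = -2)
q = 10 (q = Mul(2, Mul(Add(Mul(-4, -5), Add(Mul(5, -3), Mul(5, -2))), Add(1, -2))) = Mul(2, Mul(Add(20, Add(-15, -10)), -1)) = Mul(2, Mul(Add(20, -25), -1)) = Mul(2, Mul(-5, -1)) = Mul(2, 5) = 10)
Pow(Add(0, q), 2) = Pow(Add(0, 10), 2) = Pow(10, 2) = 100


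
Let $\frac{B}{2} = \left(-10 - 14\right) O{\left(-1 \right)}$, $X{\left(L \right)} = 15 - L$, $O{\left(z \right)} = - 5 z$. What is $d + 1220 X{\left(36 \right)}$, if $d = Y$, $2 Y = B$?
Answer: $-25740$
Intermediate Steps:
$B = -240$ ($B = 2 \left(-10 - 14\right) \left(\left(-5\right) \left(-1\right)\right) = 2 \left(\left(-24\right) 5\right) = 2 \left(-120\right) = -240$)
$Y = -120$ ($Y = \frac{1}{2} \left(-240\right) = -120$)
$d = -120$
$d + 1220 X{\left(36 \right)} = -120 + 1220 \left(15 - 36\right) = -120 + 1220 \left(-21\right) = -120 - 25620 = -25740$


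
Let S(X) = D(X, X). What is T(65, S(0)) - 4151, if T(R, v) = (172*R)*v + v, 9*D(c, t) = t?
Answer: -4151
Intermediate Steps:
D(c, t) = t/9
S(X) = X/9
T(R, v) = v + 172*R*v (T(R, v) = 172*R*v + v = v + 172*R*v)
T(65, S(0)) - 4151 = ((1/9)*0)*(1 + 172*65) - 4151 = 0*(1 + 11180) - 4151 = 0*11181 - 4151 = 0 - 4151 = -4151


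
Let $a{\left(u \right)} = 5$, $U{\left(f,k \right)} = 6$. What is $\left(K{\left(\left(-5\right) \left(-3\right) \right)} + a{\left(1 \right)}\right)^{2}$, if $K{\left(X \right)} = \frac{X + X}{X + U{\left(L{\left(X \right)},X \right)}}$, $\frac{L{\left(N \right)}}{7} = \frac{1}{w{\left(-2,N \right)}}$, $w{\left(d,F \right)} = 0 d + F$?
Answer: $\frac{2025}{49} \approx 41.327$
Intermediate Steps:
$w{\left(d,F \right)} = F$ ($w{\left(d,F \right)} = 0 + F = F$)
$L{\left(N \right)} = \frac{7}{N}$
$K{\left(X \right)} = \frac{2 X}{6 + X}$ ($K{\left(X \right)} = \frac{X + X}{X + 6} = \frac{2 X}{6 + X}$)
$\left(K{\left(\left(-5\right) \left(-3\right) \right)} + a{\left(1 \right)}\right)^{2} = \left(\frac{2 \left(\left(-5\right) \left(-3\right)\right)}{6 - -15} + 5\right)^{2} = \left(2 \cdot 15 \frac{1}{6 + 15} + 5\right)^{2} = \left(2 \cdot 15 \cdot \frac{1}{21} + 5\right)^{2} = \left(\frac{10}{7} + 5\right)^{2} = \left(\frac{45}{7}\right)^{2} = \frac{2025}{49}$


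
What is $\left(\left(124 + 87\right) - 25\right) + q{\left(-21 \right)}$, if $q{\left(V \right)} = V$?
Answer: $165$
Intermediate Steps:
$\left(\left(124 + 87\right) - 25\right) + q{\left(-21 \right)} = \left(\left(124 + 87\right) - 25\right) - 21 = \left(211 - 25\right) - 21 = 186 - 21 = 165$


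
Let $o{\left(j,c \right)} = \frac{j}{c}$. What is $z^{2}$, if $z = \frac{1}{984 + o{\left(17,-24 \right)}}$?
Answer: $\frac{576}{556912801} \approx 1.0343 \cdot 10^{-6}$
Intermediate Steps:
$z = \frac{24}{23599}$ ($z = \frac{1}{984 + \frac{17}{-24}} = \frac{1}{984 + 17 \left(- \frac{1}{24}\right)} = \frac{1}{984 - \frac{17}{24}} = \frac{1}{\frac{23599}{24}} = \frac{24}{23599} \approx 0.001017$)
$z^{2} = \left(\frac{24}{23599}\right)^{2} = \frac{576}{556912801}$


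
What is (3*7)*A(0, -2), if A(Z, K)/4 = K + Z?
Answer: -168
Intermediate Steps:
A(Z, K) = 4*K + 4*Z (A(Z, K) = 4*(K + Z) = 4*K + 4*Z)
(3*7)*A(0, -2) = (3*7)*(4*(-2) + 4*0) = 21*(-8 + 0) = 21*(-8) = -168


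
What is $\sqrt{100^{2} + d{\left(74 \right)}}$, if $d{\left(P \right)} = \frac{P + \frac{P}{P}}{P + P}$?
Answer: $\frac{5 \sqrt{2190511}}{74} \approx 100.0$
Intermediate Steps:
$d{\left(P \right)} = \frac{1 + P}{2 P}$ ($d{\left(P \right)} = \frac{P + 1}{2 P} = \left(1 + P\right) \frac{1}{2 P} = \frac{1 + P}{2 P}$)
$\sqrt{100^{2} + d{\left(74 \right)}} = \sqrt{100^{2} + \frac{1 + 74}{2 \cdot 74}} = \sqrt{10000 + \frac{1}{2} \cdot \frac{1}{74} \cdot 75} = \sqrt{10000 + \frac{75}{148}} = \sqrt{\frac{1480075}{148}} = \frac{5 \sqrt{2190511}}{74}$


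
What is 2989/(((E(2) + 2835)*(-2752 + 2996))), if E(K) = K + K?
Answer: 49/11356 ≈ 0.0043149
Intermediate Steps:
E(K) = 2*K
2989/(((E(2) + 2835)*(-2752 + 2996))) = 2989/(((2*2 + 2835)*(-2752 + 2996))) = 2989/(((4 + 2835)*244)) = 2989/((2839*244)) = 2989/692716 = 2989*(1/692716) = 49/11356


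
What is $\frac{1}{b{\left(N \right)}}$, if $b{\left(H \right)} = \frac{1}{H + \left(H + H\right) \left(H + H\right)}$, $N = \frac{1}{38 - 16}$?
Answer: $\frac{13}{242} \approx 0.053719$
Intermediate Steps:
$N = \frac{1}{22} \approx 0.045455$
$b{\left(H \right)} = \frac{1}{H + 4 H^{2}}$ ($b{\left(H \right)} = \frac{1}{H + 2 H 2 H} = \frac{1}{H + 4 H^{2}}$)
$\frac{1}{b{\left(N \right)}} = \frac{1}{\frac{1}{\frac{1}{22}} \frac{1}{1 + 4 \cdot \frac{1}{22}}} = \frac{1}{22 \frac{1}{1 + \frac{2}{11}}} = \frac{1}{22 \frac{1}{\frac{13}{11}}} = \frac{1}{22 \cdot \frac{11}{13}} = \frac{1}{\frac{242}{13}} = \frac{13}{242}$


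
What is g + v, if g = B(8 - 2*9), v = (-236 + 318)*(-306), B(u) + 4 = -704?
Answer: -25800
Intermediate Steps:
B(u) = -708 (B(u) = -4 - 704 = -708)
v = -25092 (v = 82*(-306) = -25092)
g = -708
g + v = -708 - 25092 = -25800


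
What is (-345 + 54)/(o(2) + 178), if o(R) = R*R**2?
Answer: -97/62 ≈ -1.5645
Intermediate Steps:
o(R) = R**3
(-345 + 54)/(o(2) + 178) = (-345 + 54)/(2**3 + 178) = -291/(8 + 178) = -291/186 = -291*1/186 = -97/62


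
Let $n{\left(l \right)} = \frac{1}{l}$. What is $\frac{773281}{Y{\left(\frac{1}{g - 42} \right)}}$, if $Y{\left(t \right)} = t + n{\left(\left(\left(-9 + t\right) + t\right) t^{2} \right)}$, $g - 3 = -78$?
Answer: $- \frac{95449940235}{187389776} \approx -509.37$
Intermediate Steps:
$g = -75$ ($g = 3 - 78 = -75$)
$Y{\left(t \right)} = t + \frac{1}{t^{2} \left(-9 + 2 t\right)}$ ($Y{\left(t \right)} = t + \frac{1}{\left(\left(-9 + t\right) + t\right) t^{2}} = t + \frac{1}{\left(-9 + 2 t\right) t^{2}} = t + \frac{1}{t^{2} \left(-9 + 2 t\right)}$)
$\frac{773281}{Y{\left(\frac{1}{g - 42} \right)}} = \frac{773281}{\frac{1}{\frac{1}{\left(-75 - 42\right)^{2}}} \frac{1}{-9 + \frac{2}{-75 - 42}} \left(1 + \left(\frac{1}{-75 - 42}\right)^{3} \left(-9 + \frac{2}{-75 - 42}\right)\right)} = \frac{773281}{\frac{1}{\frac{1}{13689}} \frac{1}{-9 + \frac{2}{-117}} \left(1 + \left(\frac{1}{-117}\right)^{3} \left(-9 + \frac{2}{-117}\right)\right)} = \frac{773281}{\frac{1}{\frac{1}{13689}} \frac{1}{-9 + 2 \left(- \frac{1}{117}\right)} \left(1 + \left(- \frac{1}{117}\right)^{3} \left(-9 + 2 \left(- \frac{1}{117}\right)\right)\right)} = \frac{773281}{13689 \frac{1}{-9 - \frac{2}{117}} \left(1 - \frac{-9 - \frac{2}{117}}{1601613}\right)} = \frac{773281}{13689 \frac{1}{- \frac{1055}{117}} \left(1 - - \frac{1055}{187388721}\right)} = \frac{773281}{13689 \left(- \frac{117}{1055}\right) \left(1 + \frac{1055}{187388721}\right)} = \frac{773281}{13689 \left(- \frac{117}{1055}\right) \frac{187389776}{187388721}} = \frac{773281}{- \frac{187389776}{123435}} = 773281 \left(- \frac{123435}{187389776}\right) = - \frac{95449940235}{187389776}$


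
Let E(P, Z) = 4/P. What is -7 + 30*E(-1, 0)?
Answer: -127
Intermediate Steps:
-7 + 30*E(-1, 0) = -7 + 30*(4/(-1)) = -7 + 30*(4*(-1)) = -7 + 30*(-4) = -7 - 120 = -127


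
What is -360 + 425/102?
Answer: -2135/6 ≈ -355.83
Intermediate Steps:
-360 + 425/102 = -360 + 425*(1/102) = -360 + 25/6 = -2135/6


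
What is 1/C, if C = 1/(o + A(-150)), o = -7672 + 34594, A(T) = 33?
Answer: 26955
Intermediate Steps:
o = 26922
C = 1/26955 (C = 1/(26922 + 33) = 1/26955 ≈ 3.7099e-5)
1/C = 1/(1/26955) = 26955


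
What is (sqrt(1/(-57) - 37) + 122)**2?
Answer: (6954 + I*sqrt(120270))**2/3249 ≈ 14847.0 + 1484.5*I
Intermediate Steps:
(sqrt(1/(-57) - 37) + 122)**2 = (sqrt(-1/57 - 37) + 122)**2 = (sqrt(-2110/57) + 122)**2 = (I*sqrt(120270)/57 + 122)**2 = (122 + I*sqrt(120270)/57)**2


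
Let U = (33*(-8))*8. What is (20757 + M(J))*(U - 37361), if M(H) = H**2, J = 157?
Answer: -1792311038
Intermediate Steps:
U = -2112 (U = -264*8 = -2112)
(20757 + M(J))*(U - 37361) = (20757 + 157**2)*(-2112 - 37361) = (20757 + 24649)*(-39473) = 45406*(-39473) = -1792311038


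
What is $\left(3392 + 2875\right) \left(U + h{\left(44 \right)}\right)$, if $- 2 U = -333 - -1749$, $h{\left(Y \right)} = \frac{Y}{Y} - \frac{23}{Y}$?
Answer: $- \frac{195097977}{44} \approx -4.434 \cdot 10^{6}$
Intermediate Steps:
$h{\left(Y \right)} = 1 - \frac{23}{Y}$
$U = -708$ ($U = - \frac{-333 - -1749}{2} = - \frac{-333 + 1749}{2} = \left(- \frac{1}{2}\right) 1416 = -708$)
$\left(3392 + 2875\right) \left(U + h{\left(44 \right)}\right) = \left(3392 + 2875\right) \left(-708 + \frac{-23 + 44}{44}\right) = 6267 \left(-708 + \frac{1}{44} \cdot 21\right) = 6267 \left(-708 + \frac{21}{44}\right) = 6267 \left(- \frac{31131}{44}\right) = - \frac{195097977}{44}$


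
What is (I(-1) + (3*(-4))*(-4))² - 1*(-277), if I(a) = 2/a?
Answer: 2393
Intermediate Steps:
(I(-1) + (3*(-4))*(-4))² - 1*(-277) = (2/(-1) + (3*(-4))*(-4))² - 1*(-277) = (2*(-1) - 12*(-4))² + 277 = (-2 + 48)² + 277 = 46² + 277 = 2116 + 277 = 2393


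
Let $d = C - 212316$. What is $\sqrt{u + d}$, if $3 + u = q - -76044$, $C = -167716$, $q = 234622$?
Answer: $i \sqrt{69369} \approx 263.38 i$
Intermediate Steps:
$d = -380032$ ($d = -167716 - 212316 = -380032$)
$u = 310663$ ($u = -3 + \left(234622 - -76044\right) = -3 + \left(234622 + 76044\right) = -3 + 310666 = 310663$)
$\sqrt{u + d} = \sqrt{310663 - 380032} = \sqrt{-69369} = i \sqrt{69369}$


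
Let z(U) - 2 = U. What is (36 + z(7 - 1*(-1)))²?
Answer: 2116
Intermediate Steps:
z(U) = 2 + U
(36 + z(7 - 1*(-1)))² = (36 + (2 + (7 - 1*(-1))))² = (36 + (2 + (7 + 1)))² = (36 + (2 + 8))² = (36 + 10)² = 46² = 2116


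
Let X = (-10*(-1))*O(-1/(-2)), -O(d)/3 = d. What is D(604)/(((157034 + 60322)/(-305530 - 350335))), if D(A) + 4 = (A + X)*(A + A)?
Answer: -116663298605/54339 ≈ -2.1470e+6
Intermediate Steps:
O(d) = -3*d
X = -15 (X = (-10*(-1))*(-(-3)/(-2)) = 10*(-(-3)*(-1)/2) = 10*(-3*½) = 10*(-3/2) = -15)
D(A) = -4 + 2*A*(-15 + A) (D(A) = -4 + (A - 15)*(A + A) = -4 + (-15 + A)*(2*A) = -4 + 2*A*(-15 + A))
D(604)/(((157034 + 60322)/(-305530 - 350335))) = (-4 - 30*604 + 2*604²)/(((157034 + 60322)/(-305530 - 350335))) = (-4 - 18120 + 2*364816)/((217356/(-655865))) = (-4 - 18120 + 729632)/((217356*(-1/655865))) = 711508/(-217356/655865) = 711508*(-655865/217356) = -116663298605/54339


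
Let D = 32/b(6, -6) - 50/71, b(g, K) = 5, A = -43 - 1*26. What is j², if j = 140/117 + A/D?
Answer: 741226293025/6218584164 ≈ 119.20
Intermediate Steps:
A = -69 (A = -43 - 26 = -69)
D = 2022/355 (D = 32/5 - 50/71 = 2022/355 ≈ 5.6958)
j = -860945/78858 (j = 140/117 - 69/2022/355 = 140*(1/117) - 69*355/2022 = 140/117 - 8165/674 = -860945/78858 ≈ -10.918)
j² = (-860945/78858)² = 741226293025/6218584164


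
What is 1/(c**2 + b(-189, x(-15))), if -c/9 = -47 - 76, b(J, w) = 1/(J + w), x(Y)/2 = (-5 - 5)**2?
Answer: 11/13479940 ≈ 8.1603e-7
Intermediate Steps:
x(Y) = 200 (x(Y) = 2*(-5 - 5)**2 = 2*(-10)**2 = 2*100 = 200)
c = 1107 (c = -9*(-47 - 76) = -9*(-123) = 1107)
1/(c**2 + b(-189, x(-15))) = 1/(1107**2 + 1/(-189 + 200)) = 1/(1225449 + 1/11) = 1/(13479940/11) = 11/13479940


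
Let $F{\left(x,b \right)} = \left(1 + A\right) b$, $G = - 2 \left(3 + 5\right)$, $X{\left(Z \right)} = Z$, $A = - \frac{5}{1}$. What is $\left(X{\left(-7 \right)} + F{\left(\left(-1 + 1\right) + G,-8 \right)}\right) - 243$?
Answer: $-218$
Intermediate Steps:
$A = -5$ ($A = \left(-5\right) 1 = -5$)
$G = -16$ ($G = \left(-2\right) 8 = -16$)
$F{\left(x,b \right)} = - 4 b$ ($F{\left(x,b \right)} = \left(1 - 5\right) b = - 4 b$)
$\left(X{\left(-7 \right)} + F{\left(\left(-1 + 1\right) + G,-8 \right)}\right) - 243 = \left(-7 - -32\right) - 243 = \left(-7 + 32\right) - 243 = 25 - 243 = -218$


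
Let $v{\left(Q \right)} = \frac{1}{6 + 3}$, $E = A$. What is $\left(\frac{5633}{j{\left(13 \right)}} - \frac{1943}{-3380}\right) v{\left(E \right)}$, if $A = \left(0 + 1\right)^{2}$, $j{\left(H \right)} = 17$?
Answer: $\frac{19072571}{517140} \approx 36.881$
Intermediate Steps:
$A = 1$ ($A = 1^{2} = 1$)
$E = 1$
$v{\left(Q \right)} = \frac{1}{9}$
$\left(\frac{5633}{j{\left(13 \right)}} - \frac{1943}{-3380}\right) v{\left(E \right)} = \left(\frac{5633}{17} - \frac{1943}{-3380}\right) \frac{1}{9} = \left(5633 \cdot \frac{1}{17} - - \frac{1943}{3380}\right) \frac{1}{9} = \left(\frac{5633}{17} + \frac{1943}{3380}\right) \frac{1}{9} = \frac{19072571}{57460} \cdot \frac{1}{9} = \frac{19072571}{517140}$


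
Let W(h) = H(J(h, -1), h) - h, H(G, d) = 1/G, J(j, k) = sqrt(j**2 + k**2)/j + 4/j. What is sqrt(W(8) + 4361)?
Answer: sqrt(17420 + 4353*sqrt(65))/sqrt(4 + sqrt(65)) ≈ 65.982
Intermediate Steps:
J(j, k) = 4/j + sqrt(j**2 + k**2)/j (J(j, k) = sqrt(j**2 + k**2)/j + 4/j = 4/j + sqrt(j**2 + k**2)/j)
W(h) = -h + h/(4 + sqrt(1 + h**2)) (W(h) = 1/((4 + sqrt(h**2 + (-1)**2))/h) - h = 1/((4 + sqrt(h**2 + 1))/h) - h = 1/((4 + sqrt(1 + h**2))/h) - h = h/(4 + sqrt(1 + h**2)) - h = -h + h/(4 + sqrt(1 + h**2)))
sqrt(W(8) + 4361) = sqrt(8*(-3 - sqrt(1 + 8**2))/(4 + sqrt(1 + 8**2)) + 4361) = sqrt(8*(-3 - sqrt(1 + 64))/(4 + sqrt(1 + 64)) + 4361) = sqrt(8*(-3 - sqrt(65))/(4 + sqrt(65)) + 4361) = sqrt(4361 + 8*(-3 - sqrt(65))/(4 + sqrt(65)))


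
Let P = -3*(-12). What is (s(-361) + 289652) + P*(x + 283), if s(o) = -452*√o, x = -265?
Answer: 290300 - 8588*I ≈ 2.903e+5 - 8588.0*I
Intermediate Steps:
P = 36
(s(-361) + 289652) + P*(x + 283) = (-8588*I + 289652) + 36*(-265 + 283) = (-8588*I + 289652) + 36*18 = (-8588*I + 289652) + 648 = (289652 - 8588*I) + 648 = 290300 - 8588*I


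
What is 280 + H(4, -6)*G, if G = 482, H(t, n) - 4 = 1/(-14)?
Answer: 15215/7 ≈ 2173.6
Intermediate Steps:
H(t, n) = 55/14 (H(t, n) = 4 + 1/(-14) = 4 - 1/14 = 55/14)
280 + H(4, -6)*G = 280 + (55/14)*482 = 280 + 13255/7 = 15215/7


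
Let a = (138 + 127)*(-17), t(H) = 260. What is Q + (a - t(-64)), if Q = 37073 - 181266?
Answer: -148958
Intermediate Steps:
a = -4505 (a = 265*(-17) = -4505)
Q = -144193
Q + (a - t(-64)) = -144193 + (-4505 - 1*260) = -144193 + (-4505 - 260) = -144193 - 4765 = -148958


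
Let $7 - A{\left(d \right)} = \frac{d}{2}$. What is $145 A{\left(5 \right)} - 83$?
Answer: $\frac{1139}{2} \approx 569.5$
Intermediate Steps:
$A{\left(d \right)} = 7 - \frac{d}{2}$
$145 A{\left(5 \right)} - 83 = 145 \left(7 - \frac{5}{2}\right) - 83 = 145 \cdot \frac{9}{2} - 83 = \frac{1305}{2} - 83 = \frac{1139}{2}$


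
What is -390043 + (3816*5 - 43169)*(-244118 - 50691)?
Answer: 7101263958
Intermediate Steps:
-390043 + (3816*5 - 43169)*(-244118 - 50691) = -390043 + (19080 - 43169)*(-294809) = -390043 - 24089*(-294809) = -390043 + 7101654001 = 7101263958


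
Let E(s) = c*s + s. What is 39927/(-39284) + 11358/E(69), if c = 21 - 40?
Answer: -1197529/117852 ≈ -10.161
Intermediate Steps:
c = -19
E(s) = -18*s (E(s) = -19*s + s = -18*s)
39927/(-39284) + 11358/E(69) = 39927/(-39284) + 11358/((-18*69)) = 39927*(-1/39284) + 11358/(-1242) = -39927/39284 + 11358*(-1/1242) = -39927/39284 - 631/69 = -1197529/117852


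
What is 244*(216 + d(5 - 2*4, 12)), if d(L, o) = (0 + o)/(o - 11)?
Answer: 55632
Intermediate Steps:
d(L, o) = o/(-11 + o)
244*(216 + d(5 - 2*4, 12)) = 244*(216 + 12/(-11 + 12)) = 244*(216 + 12/1) = 244*(216 + 12*1) = 244*(216 + 12) = 244*228 = 55632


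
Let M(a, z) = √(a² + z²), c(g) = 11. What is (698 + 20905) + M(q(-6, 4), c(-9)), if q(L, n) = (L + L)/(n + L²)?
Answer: 21603 + √12109/10 ≈ 21614.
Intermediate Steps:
q(L, n) = 2*L/(n + L²) (q(L, n) = (2*L)/(n + L²) = 2*L/(n + L²))
(698 + 20905) + M(q(-6, 4), c(-9)) = (698 + 20905) + √((2*(-6)/(4 + (-6)²))² + 11²) = 21603 + √((2*(-6)/(4 + 36))² + 121) = 21603 + √((2*(-6)/40)² + 121) = 21603 + √((2*(-6)*(1/40))² + 121) = 21603 + √((-3/10)² + 121) = 21603 + √(9/100 + 121) = 21603 + √(12109/100) = 21603 + √12109/10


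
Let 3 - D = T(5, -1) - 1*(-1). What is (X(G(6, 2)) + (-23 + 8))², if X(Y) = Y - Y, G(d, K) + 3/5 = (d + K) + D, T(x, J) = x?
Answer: 225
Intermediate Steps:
D = -3 (D = 3 - (5 - 1*(-1)) = 3 - (5 + 1) = 3 - 1*6 = 3 - 6 = -3)
G(d, K) = -18/5 + K + d (G(d, K) = -⅗ + ((d + K) - 3) = -⅗ + ((K + d) - 3) = -⅗ + (-3 + K + d) = -18/5 + K + d)
X(Y) = 0
(X(G(6, 2)) + (-23 + 8))² = (0 + (-23 + 8))² = (0 - 15)² = (-15)² = 225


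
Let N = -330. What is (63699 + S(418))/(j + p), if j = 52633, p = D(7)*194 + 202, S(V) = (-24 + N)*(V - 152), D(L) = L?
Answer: -30465/54193 ≈ -0.56216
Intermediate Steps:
S(V) = 53808 - 354*V (S(V) = (-24 - 330)*(V - 152) = -354*(-152 + V) = 53808 - 354*V)
p = 1560 (p = 7*194 + 202 = 1358 + 202 = 1560)
(63699 + S(418))/(j + p) = (63699 + (53808 - 354*418))/(52633 + 1560) = (63699 + (53808 - 147972))/54193 = (63699 - 94164)*(1/54193) = -30465*1/54193 = -30465/54193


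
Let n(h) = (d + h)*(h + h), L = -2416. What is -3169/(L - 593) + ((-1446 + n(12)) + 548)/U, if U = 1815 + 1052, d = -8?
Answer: 6672305/8626803 ≈ 0.77344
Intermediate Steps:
n(h) = 2*h*(-8 + h) (n(h) = (-8 + h)*(h + h) = (-8 + h)*(2*h) = 2*h*(-8 + h))
U = 2867
-3169/(L - 593) + ((-1446 + n(12)) + 548)/U = -3169/(-2416 - 593) + ((-1446 + 2*12*(-8 + 12)) + 548)/2867 = -3169/(-3009) + ((-1446 + 2*12*4) + 548)*(1/2867) = -3169*(-1/3009) + ((-1446 + 96) + 548)*(1/2867) = 3169/3009 + (-1350 + 548)*(1/2867) = 3169/3009 - 802*1/2867 = 3169/3009 - 802/2867 = 6672305/8626803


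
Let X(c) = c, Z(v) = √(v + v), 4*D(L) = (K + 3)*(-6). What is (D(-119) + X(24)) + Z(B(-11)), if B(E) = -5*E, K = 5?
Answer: 12 + √110 ≈ 22.488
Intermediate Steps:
D(L) = -12 (D(L) = ((5 + 3)*(-6))/4 = (8*(-6))/4 = (¼)*(-48) = -12)
Z(v) = √2*√v (Z(v) = √(2*v) = √2*√v)
(D(-119) + X(24)) + Z(B(-11)) = (-12 + 24) + √2*√(-5*(-11)) = 12 + √2*√55 = 12 + √110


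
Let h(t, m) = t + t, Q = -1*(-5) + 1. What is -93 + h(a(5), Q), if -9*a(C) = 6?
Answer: -283/3 ≈ -94.333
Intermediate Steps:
a(C) = -2/3 (a(C) = -1/9*6 = -2/3)
Q = 6 (Q = 5 + 1 = 6)
h(t, m) = 2*t
-93 + h(a(5), Q) = -93 + 2*(-2/3) = -93 - 4/3 = -283/3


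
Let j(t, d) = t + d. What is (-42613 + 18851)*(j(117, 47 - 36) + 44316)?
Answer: -1056078328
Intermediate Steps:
j(t, d) = d + t
(-42613 + 18851)*(j(117, 47 - 36) + 44316) = (-42613 + 18851)*(((47 - 36) + 117) + 44316) = -23762*((11 + 117) + 44316) = -23762*(128 + 44316) = -23762*44444 = -1056078328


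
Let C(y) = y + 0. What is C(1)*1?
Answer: 1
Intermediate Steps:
C(y) = y
C(1)*1 = 1*1 = 1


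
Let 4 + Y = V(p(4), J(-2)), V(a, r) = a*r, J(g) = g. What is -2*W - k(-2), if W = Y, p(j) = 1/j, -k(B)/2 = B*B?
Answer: 17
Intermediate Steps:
k(B) = -2*B² (k(B) = -2*B*B = -2*B²)
Y = -9/2 (Y = -4 - 2/4 = -4 + (¼)*(-2) = -4 - ½ = -9/2 ≈ -4.5000)
W = -9/2 ≈ -4.5000
-2*W - k(-2) = -2*(-9/2) - (-2)*(-2)² = 9 - (-2)*4 = 9 - 1*(-8) = 9 + 8 = 17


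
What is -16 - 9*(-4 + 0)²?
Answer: -160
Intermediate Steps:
-16 - 9*(-4 + 0)² = -16 - 9*(-4)² = -16 - 9*16 = -16 - 144 = -160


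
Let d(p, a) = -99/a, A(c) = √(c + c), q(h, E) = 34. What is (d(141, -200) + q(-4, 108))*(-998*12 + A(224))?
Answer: -10327803/25 + 6899*√7/25 ≈ -4.1238e+5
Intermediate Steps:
A(c) = √2*√c (A(c) = √(2*c) = √2*√c)
(d(141, -200) + q(-4, 108))*(-998*12 + A(224)) = (-99/(-200) + 34)*(-998*12 + √2*√224) = (-99*(-1/200) + 34)*(-11976 + √2*(4*√14)) = (99/200 + 34)*(-11976 + 8*√7) = 6899*(-11976 + 8*√7)/200 = -10327803/25 + 6899*√7/25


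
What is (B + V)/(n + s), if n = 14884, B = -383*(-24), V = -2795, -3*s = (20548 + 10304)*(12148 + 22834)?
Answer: -6397/359740004 ≈ -1.7782e-5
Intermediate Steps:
s = -359754888 (s = -(20548 + 10304)*(12148 + 22834)/3 = -10284*34982 = -⅓*1079264664 = -359754888)
B = 9192
(B + V)/(n + s) = (9192 - 2795)/(14884 - 359754888) = 6397/(-359740004) = 6397*(-1/359740004) = -6397/359740004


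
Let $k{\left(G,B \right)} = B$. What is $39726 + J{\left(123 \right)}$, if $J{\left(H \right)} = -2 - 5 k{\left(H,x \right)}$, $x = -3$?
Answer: $39739$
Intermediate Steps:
$J{\left(H \right)} = 13$ ($J{\left(H \right)} = -2 - -15 = -2 + 15 = 13$)
$39726 + J{\left(123 \right)} = 39726 + 13 = 39739$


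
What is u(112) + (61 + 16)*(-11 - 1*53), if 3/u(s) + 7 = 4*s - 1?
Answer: -2168317/440 ≈ -4928.0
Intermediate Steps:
u(s) = 3/(-8 + 4*s) (u(s) = 3/(-7 + (4*s - 1)) = 3/(-7 + (-1 + 4*s)) = 3/(-8 + 4*s))
u(112) + (61 + 16)*(-11 - 1*53) = 3/(4*(-2 + 112)) + (61 + 16)*(-11 - 1*53) = (3/4)/110 + 77*(-11 - 53) = (3/4)*(1/110) + 77*(-64) = 3/440 - 4928 = -2168317/440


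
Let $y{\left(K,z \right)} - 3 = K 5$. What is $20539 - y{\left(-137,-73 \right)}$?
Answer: $21221$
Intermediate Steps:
$y{\left(K,z \right)} = 3 + 5 K$ ($y{\left(K,z \right)} = 3 + K 5 = 3 + 5 K$)
$20539 - y{\left(-137,-73 \right)} = 20539 - \left(3 + 5 \left(-137\right)\right) = 20539 - \left(3 - 685\right) = 20539 - -682 = 20539 + 682 = 21221$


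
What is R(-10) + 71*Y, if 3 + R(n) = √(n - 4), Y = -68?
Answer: -4831 + I*√14 ≈ -4831.0 + 3.7417*I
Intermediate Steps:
R(n) = -3 + √(-4 + n) (R(n) = -3 + √(n - 4) = -3 + √(-4 + n))
R(-10) + 71*Y = (-3 + √(-4 - 10)) + 71*(-68) = (-3 + √(-14)) - 4828 = (-3 + I*√14) - 4828 = -4831 + I*√14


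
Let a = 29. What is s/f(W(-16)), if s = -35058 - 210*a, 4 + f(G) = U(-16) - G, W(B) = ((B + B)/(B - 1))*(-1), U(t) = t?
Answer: 174879/77 ≈ 2271.2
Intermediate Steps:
W(B) = -2*B/(-1 + B) (W(B) = ((2*B)/(-1 + B))*(-1) = (2*B/(-1 + B))*(-1) = -2*B/(-1 + B))
f(G) = -20 - G (f(G) = -4 + (-16 - G) = -20 - G)
s = -41148 (s = -35058 - 210*29 = -35058 - 1*6090 = -35058 - 6090 = -41148)
s/f(W(-16)) = -41148/(-20 - (-2)*(-16)/(-1 - 16)) = -41148/(-20 - (-2)*(-16)/(-17)) = -41148/(-20 - (-2)*(-16)*(-1)/17) = -41148/(-20 - 1*(-32/17)) = -41148/(-20 + 32/17) = -41148/(-308/17) = -41148*(-17/308) = 174879/77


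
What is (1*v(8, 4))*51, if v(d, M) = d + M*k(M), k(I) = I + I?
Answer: 2040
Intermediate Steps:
k(I) = 2*I
v(d, M) = d + 2*M**2 (v(d, M) = d + M*(2*M) = d + 2*M**2)
(1*v(8, 4))*51 = (1*(8 + 2*4**2))*51 = (1*(8 + 2*16))*51 = (1*(8 + 32))*51 = (1*40)*51 = 40*51 = 2040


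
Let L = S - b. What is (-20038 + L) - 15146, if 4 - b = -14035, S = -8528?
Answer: -57751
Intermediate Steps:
b = 14039 (b = 4 - 1*(-14035) = 4 + 14035 = 14039)
L = -22567 (L = -8528 - 1*14039 = -8528 - 14039 = -22567)
(-20038 + L) - 15146 = (-20038 - 22567) - 15146 = -42605 - 15146 = -57751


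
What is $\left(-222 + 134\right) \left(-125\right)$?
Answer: $11000$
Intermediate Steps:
$\left(-222 + 134\right) \left(-125\right) = \left(-88\right) \left(-125\right) = 11000$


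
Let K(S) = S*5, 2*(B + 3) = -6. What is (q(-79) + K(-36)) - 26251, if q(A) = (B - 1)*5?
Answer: -26466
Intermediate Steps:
B = -6 (B = -3 + (½)*(-6) = -3 - 3 = -6)
K(S) = 5*S
q(A) = -35 (q(A) = (-6 - 1)*5 = -7*5 = -35)
(q(-79) + K(-36)) - 26251 = (-35 + 5*(-36)) - 26251 = (-35 - 180) - 26251 = -215 - 26251 = -26466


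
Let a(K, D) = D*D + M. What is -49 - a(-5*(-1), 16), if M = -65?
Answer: -240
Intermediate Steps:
a(K, D) = -65 + D² (a(K, D) = D*D - 65 = D² - 65 = -65 + D²)
-49 - a(-5*(-1), 16) = -49 - (-65 + 16²) = -49 - (-65 + 256) = -49 - 1*191 = -49 - 191 = -240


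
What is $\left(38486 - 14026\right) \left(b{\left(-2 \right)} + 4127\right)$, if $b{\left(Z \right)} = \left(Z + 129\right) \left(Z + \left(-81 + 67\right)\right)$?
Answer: $51243700$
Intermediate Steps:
$b{\left(Z \right)} = \left(-14 + Z\right) \left(129 + Z\right)$ ($b{\left(Z \right)} = \left(129 + Z\right) \left(Z - 14\right) = \left(129 + Z\right) \left(-14 + Z\right) = \left(-14 + Z\right) \left(129 + Z\right)$)
$\left(38486 - 14026\right) \left(b{\left(-2 \right)} + 4127\right) = \left(38486 - 14026\right) \left(\left(-1806 + \left(-2\right)^{2} + 115 \left(-2\right)\right) + 4127\right) = 24460 \left(\left(-1806 + 4 - 230\right) + 4127\right) = 24460 \left(-2032 + 4127\right) = 24460 \cdot 2095 = 51243700$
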